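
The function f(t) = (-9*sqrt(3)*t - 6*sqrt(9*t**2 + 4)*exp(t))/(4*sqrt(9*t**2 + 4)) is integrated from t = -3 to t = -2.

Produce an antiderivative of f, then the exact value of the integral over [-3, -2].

Antiderivative: F(t) = (-sqrt(3)*sqrt(9*t**2 + 4) - 6*exp(t))/4; value = -sqrt(30)/2 - 3*exp(-2)/2 + 3*exp(-3)/2 + sqrt(255)/4

For F(t) to be correct the identity F'(t) - f(t) = 0 must hold.
F(t) = (-sqrt(3)*sqrt(9*t**2 + 4) - 6*exp(t))/4 is an antiderivative of f.
Check: d/dt[(-sqrt(3)*sqrt(9*t**2 + 4) - 6*exp(t))/4] = (-9*sqrt(3)*t - 6*sqrt(9*t**2 + 4)*exp(t))/(4*sqrt(9*t**2 + 4)) = f(t).
F(-2) = -sqrt(30)/2 - 3*exp(-2)/2; F(-3) = -sqrt(255)/4 - 3*exp(-3)/2.
Integral = F(-2) - F(-3) = -sqrt(30)/2 - 3*exp(-2)/2 + 3*exp(-3)/2 + sqrt(255)/4.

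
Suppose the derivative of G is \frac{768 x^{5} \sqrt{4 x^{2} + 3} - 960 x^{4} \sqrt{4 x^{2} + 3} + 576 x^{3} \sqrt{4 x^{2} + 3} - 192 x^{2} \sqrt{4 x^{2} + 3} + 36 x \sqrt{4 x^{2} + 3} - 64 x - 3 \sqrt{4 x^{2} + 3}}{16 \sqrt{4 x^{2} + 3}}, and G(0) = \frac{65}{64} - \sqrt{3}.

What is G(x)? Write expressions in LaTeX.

G(x) = 8 x^{6} - 12 x^{5} + 9 x^{4} - 4 x^{3} + \frac{9 x^{2}}{8} - \frac{3 x}{16} - \sqrt{4 x^{2} + 3} + \frac{65}{64}

A candidate passes only if d/dx[G] lands on the given G'(x) exactly.
A general antiderivative is - \sqrt{4 x^{2} + 3} + \left(2 x^{2} - x + \frac{1}{4}\right)^{3} + C.
The condition gives C = \frac{65}{64} - \sqrt{3} - (\frac{1}{64} - \sqrt{3}) = 1.
So G(x) = 8 x^{6} - 12 x^{5} + 9 x^{4} - 4 x^{3} + \frac{9 x^{2}}{8} - \frac{3 x}{16} - \sqrt{4 x^{2} + 3} + \frac{65}{64}.
Check: d/dx[8 x^{6} - 12 x^{5} + 9 x^{4} - 4 x^{3} + \frac{9 x^{2}}{8} - \frac{3 x}{16} - \sqrt{4 x^{2} + 3} + \frac{65}{64}] = \frac{768 x^{5} \sqrt{4 x^{2} + 3} - 960 x^{4} \sqrt{4 x^{2} + 3} + 576 x^{3} \sqrt{4 x^{2} + 3} - 192 x^{2} \sqrt{4 x^{2} + 3} + 36 x \sqrt{4 x^{2} + 3} - 64 x - 3 \sqrt{4 x^{2} + 3}}{16 \sqrt{4 x^{2} + 3}} = G'(x).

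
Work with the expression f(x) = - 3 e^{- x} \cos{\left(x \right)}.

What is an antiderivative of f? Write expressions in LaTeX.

For F(x) to be correct the identity F'(x) - f(x) = 0 must hold.
Check: d/dx[\frac{3 \left(- \sin{\left(x \right)} + \cos{\left(x \right)}\right) e^{- x}}{2}] = - 3 e^{- x} \cos{\left(x \right)} = f(x).

An antiderivative is F(x) = \frac{3 \left(- \sin{\left(x \right)} + \cos{\left(x \right)}\right) e^{- x}}{2}.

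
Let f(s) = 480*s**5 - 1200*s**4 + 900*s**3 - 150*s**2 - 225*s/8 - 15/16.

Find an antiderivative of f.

f matches the chain-rule pattern g'(h)*h' with inner function h(s) = 4*s**2 - 4*s - 1/4; substituting u = h(s) collapses the integral.
Check: d/ds[80*s**6 - 240*s**5 + 225*s**4 - 50*s**3 - 225*s**2/16 - 15*s/16] = 480*s**5 - 1200*s**4 + 900*s**3 - 150*s**2 - 225*s/8 - 15/16 = f(s).

An antiderivative is F(s) = 80*s**6 - 240*s**5 + 225*s**4 - 50*s**3 - 225*s**2/16 - 15*s/16.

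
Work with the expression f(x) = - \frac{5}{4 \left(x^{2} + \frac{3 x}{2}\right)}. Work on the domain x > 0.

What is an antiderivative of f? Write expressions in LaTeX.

An antiderivative is F(x) = \frac{5 \left(- \log{\left(x \right)} + \log{\left(x + \frac{3}{2} \right)}\right)}{6}.

Factor the denominator (2 x \left(2 x + 3\right)) and decompose: f = \frac{5}{3 \left(2 x + 3\right)} - \frac{5}{6 x}; each piece integrates to a log, atan, or power term.
Check: d/dx[\frac{5 \left(- \log{\left(x \right)} + \log{\left(x + \frac{3}{2} \right)}\right)}{6}] = - \frac{5}{4 x^{2} + 6 x}, which equals f(x).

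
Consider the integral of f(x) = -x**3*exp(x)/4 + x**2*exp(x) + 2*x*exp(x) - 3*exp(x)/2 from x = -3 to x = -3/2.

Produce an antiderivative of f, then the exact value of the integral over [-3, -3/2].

Recognize the product-rule pattern: f = u'v + uv' with u = -x**3/4 + 7*x**2/4 - 3*x/2, v = exp(x), so integration by parts undoes it.
F(x) = -x**3*exp(x)/4 + 7*x**2*exp(x)/4 - 3*x*exp(x)/2 is an antiderivative of f.
Check: d/dx[-x**3*exp(x)/4 + 7*x**2*exp(x)/4 - 3*x*exp(x)/2] = -x**3*exp(x)/4 + x**2*exp(x) + 2*x*exp(x) - 3*exp(x)/2 = f(x).
F(-3/2) = 225*exp(-3/2)/32; F(-3) = 27*exp(-3).
Integral = F(-3/2) - F(-3) = -27*exp(-3) + 225*exp(-3/2)/32.

Antiderivative: F(x) = -x**3*exp(x)/4 + 7*x**2*exp(x)/4 - 3*x*exp(x)/2; value = -27*exp(-3) + 225*exp(-3/2)/32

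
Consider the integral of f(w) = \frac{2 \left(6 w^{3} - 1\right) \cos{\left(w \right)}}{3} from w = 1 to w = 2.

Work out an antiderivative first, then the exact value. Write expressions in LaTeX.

Antiderivative: F(w) = \frac{2 \left(6 w^{3} \sin{\left(w \right)} + 18 w^{2} \cos{\left(w \right)} - 36 w \sin{\left(w \right)} - \sin{\left(w \right)} - 36 \cos{\left(w \right)}\right)}{3}; value = - \frac{50 \sin{\left(2 \right)}}{3} + 24 \cos{\left(2 \right)} + 12 \cos{\left(1 \right)} + \frac{62 \sin{\left(1 \right)}}{3}

For F(w) to be correct the identity F'(w) - f(w) = 0 must hold.
F(w) = \frac{2 \left(6 w^{3} \sin{\left(w \right)} + 18 w^{2} \cos{\left(w \right)} - 36 w \sin{\left(w \right)} - \sin{\left(w \right)} - 36 \cos{\left(w \right)}\right)}{3} is an antiderivative of f.
Check: d/dw[\frac{2 \left(6 w^{3} \sin{\left(w \right)} + 18 w^{2} \cos{\left(w \right)} - 36 w \sin{\left(w \right)} - \sin{\left(w \right)} - 36 \cos{\left(w \right)}\right)}{3}] = 4 w^{3} \cos{\left(w \right)} - \frac{2 \cos{\left(w \right)}}{3}, which equals f(w).
F(2) = - \frac{50 \sin{\left(2 \right)}}{3} + 24 \cos{\left(2 \right)}; F(1) = - \frac{62 \sin{\left(1 \right)}}{3} - 12 \cos{\left(1 \right)}.
Integral = F(2) - F(1) = - \frac{50 \sin{\left(2 \right)}}{3} + 24 \cos{\left(2 \right)} + 12 \cos{\left(1 \right)} + \frac{62 \sin{\left(1 \right)}}{3}.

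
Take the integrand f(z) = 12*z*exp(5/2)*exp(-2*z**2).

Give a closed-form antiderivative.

An antiderivative is F(z) = -3*exp(5/2 - 2*z**2).

f matches the chain-rule pattern g'(h)*h' with inner function h(z) = 5/2 - 2*z**2; substituting u = h(z) collapses the integral.
Check: d/dz[-3*exp(5/2 - 2*z**2)] = 12*z*exp(5/2)*exp(-2*z**2) = f(z).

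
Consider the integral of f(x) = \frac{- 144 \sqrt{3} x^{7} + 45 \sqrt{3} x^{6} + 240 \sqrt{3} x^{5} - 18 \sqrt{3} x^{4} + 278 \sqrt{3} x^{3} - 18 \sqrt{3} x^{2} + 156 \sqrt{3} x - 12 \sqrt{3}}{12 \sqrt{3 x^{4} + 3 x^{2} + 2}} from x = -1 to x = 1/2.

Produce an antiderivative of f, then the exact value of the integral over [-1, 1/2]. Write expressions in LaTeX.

Antiderivative: F(x) = \frac{\sqrt{3} \left(- 8 x^{4} \sqrt{3 x^{4} + 3 x^{2} + 2} + 3 x^{3} \sqrt{3 x^{4} + 3 x^{2} + 2} + 30 x^{2} \sqrt{3 x^{4} + 3 x^{2} + 2} - 6 x \sqrt{3 x^{4} + 3 x^{2} + 2} + 12 \sqrt{3 x^{4} + 3 x^{2} + 2}\right)}{12}; value = - \frac{37 \sqrt{6}}{6} + \frac{131 \sqrt{141}}{384}

Recognize the product-rule pattern: f = u'v + uv' with u = \frac{3 \sqrt{x^{4} + x^{2} + \frac{2}{3}}}{2}, v = - \frac{4 x^{4}}{3} + \frac{x^{3}}{2} + 5 x^{2} - x + 2, so integration by parts undoes it.
F(x) = \frac{\sqrt{3} \left(- 8 x^{4} \sqrt{3 x^{4} + 3 x^{2} + 2} + 3 x^{3} \sqrt{3 x^{4} + 3 x^{2} + 2} + 30 x^{2} \sqrt{3 x^{4} + 3 x^{2} + 2} - 6 x \sqrt{3 x^{4} + 3 x^{2} + 2} + 12 \sqrt{3 x^{4} + 3 x^{2} + 2}\right)}{12} is an antiderivative of f.
Check: d/dx[\frac{\sqrt{3} \left(- 8 x^{4} \sqrt{3 x^{4} + 3 x^{2} + 2} + 3 x^{3} \sqrt{3 x^{4} + 3 x^{2} + 2} + 30 x^{2} \sqrt{3 x^{4} + 3 x^{2} + 2} - 6 x \sqrt{3 x^{4} + 3 x^{2} + 2} + 12 \sqrt{3 x^{4} + 3 x^{2} + 2}\right)}{12}] = \frac{- 144 \sqrt{3} x^{7} + 45 \sqrt{3} x^{6} + 240 \sqrt{3} x^{5} - 18 \sqrt{3} x^{4} + 278 \sqrt{3} x^{3} - 18 \sqrt{3} x^{2} + 156 \sqrt{3} x - 12 \sqrt{3}}{12 \sqrt{3 x^{4} + 3 x^{2} + 2}} = f(x).
F(1/2) = \frac{131 \sqrt{141}}{384}; F(-1) = \frac{37 \sqrt{6}}{6}.
Integral = F(1/2) - F(-1) = - \frac{37 \sqrt{6}}{6} + \frac{131 \sqrt{141}}{384}.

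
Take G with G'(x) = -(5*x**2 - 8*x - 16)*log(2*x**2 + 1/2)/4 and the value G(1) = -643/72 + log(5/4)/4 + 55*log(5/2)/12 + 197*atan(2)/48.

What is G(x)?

G(x) = -5*x**3*log(2*x**2 + 1/2)/12 + 5*x**3/18 + x**2*log(2*x**2 + 1/2) - x**2 + 4*x*log(2*x**2 + 1/2) - 197*x/24 + log(x**2 + 1/4)/4 + 197*atan(2*x)/48

Check a candidate G(x) by differentiating: d/dx[G] must match the given G'(x).
A general antiderivative is 5*x**3/18 - x**2 - 197*x/24 + (-5*x**3/12 + x**2 + 4*x)*log(2*x**2 + 1/2) + log(x**2 + 1/4)/4 + 197*atan(2*x)/48 + C.
The condition gives C = -643/72 + log(5/4)/4 + 55*log(5/2)/12 + 197*atan(2)/48 - (-643/72 + log(5/4)/4 + 55*log(5/2)/12 + 197*atan(2)/48) = 0.
So G(x) = -5*x**3*log(2*x**2 + 1/2)/12 + 5*x**3/18 + x**2*log(2*x**2 + 1/2) - x**2 + 4*x*log(2*x**2 + 1/2) - 197*x/24 + log(x**2 + 1/4)/4 + 197*atan(2*x)/48.
Check: d/dx[-5*x**3*log(2*x**2 + 1/2)/12 + 5*x**3/18 + x**2*log(2*x**2 + 1/2) - x**2 + 4*x*log(2*x**2 + 1/2) - 197*x/24 + log(x**2 + 1/4)/4 + 197*atan(2*x)/48] = -5*x**2*log(2*x**2 + 1/2)/4 + 2*x*log(2*x**2 + 1/2) + 4*log(2*x**2 + 1/2), which equals G'(x).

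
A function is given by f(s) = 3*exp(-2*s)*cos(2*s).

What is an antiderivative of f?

An antiderivative is F(s) = 3*exp(-2*s)*sin(2*s)/4 - 3*exp(-2*s)*cos(2*s)/4.

Recover f(s) by differentiating a candidate F(s); any mismatch rules it out.
Check: d/ds[3*exp(-2*s)*sin(2*s)/4 - 3*exp(-2*s)*cos(2*s)/4] = 3*exp(-2*s)*cos(2*s) = f(s).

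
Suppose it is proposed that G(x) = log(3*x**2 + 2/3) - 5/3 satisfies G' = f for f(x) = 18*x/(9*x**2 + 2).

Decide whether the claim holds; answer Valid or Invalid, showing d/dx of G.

Valid - the claim checks out under differentiation.

d/dx[G] = 18*x/(9*x**2 + 2)
This equals f(x) exactly, so the claim holds.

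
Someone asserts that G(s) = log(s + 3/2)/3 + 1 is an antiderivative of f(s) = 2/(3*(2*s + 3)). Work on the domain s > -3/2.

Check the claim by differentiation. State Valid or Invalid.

d/ds[G] = 2/(6*s + 9)
This equals f(s) exactly, so the claim holds.

Valid. The derivative of G reproduces f.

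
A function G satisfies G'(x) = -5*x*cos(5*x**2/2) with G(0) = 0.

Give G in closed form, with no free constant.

G'(x) matches the chain-rule pattern g'(h)*h' with inner function h(x) = 5*x**2/2; substituting u = h(x) collapses the integral.
A general antiderivative is -sin(5*x**2/2) + C.
The condition gives C = 0 - (0) = 0.
So G(x) = -sin(5*x**2/2).
Check: d/dx[-sin(5*x**2/2)] = -5*x*cos(5*x**2/2) = G'(x).

G(x) = -sin(5*x**2/2)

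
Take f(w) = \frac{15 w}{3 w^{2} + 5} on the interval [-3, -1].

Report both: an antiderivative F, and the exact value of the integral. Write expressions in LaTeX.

f matches the chain-rule pattern g'(h)*h' with inner function h(w) = w^{2} + \frac{5}{3}; substituting u = h(w) collapses the integral.
F(w) = \frac{5 \log{\left(w^{2} + \frac{5}{3} \right)}}{2} is an antiderivative of f.
Check: d/dw[\frac{5 \log{\left(w^{2} + \frac{5}{3} \right)}}{2}] = \frac{15 w}{3 w^{2} + 5} = f(w).
F(-1) = \frac{5 \log{\left(\frac{8}{3} \right)}}{2}; F(-3) = \frac{5 \log{\left(\frac{32}{3} \right)}}{2}.
Integral = F(-1) - F(-3) = - \frac{5 \log{\left(\frac{32}{3} \right)}}{2} + \frac{5 \log{\left(\frac{8}{3} \right)}}{2}.

Antiderivative: F(w) = \frac{5 \log{\left(w^{2} + \frac{5}{3} \right)}}{2}; value = - \frac{5 \log{\left(\frac{32}{3} \right)}}{2} + \frac{5 \log{\left(\frac{8}{3} \right)}}{2}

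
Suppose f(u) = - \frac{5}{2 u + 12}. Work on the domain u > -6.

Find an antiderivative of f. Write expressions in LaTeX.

An antiderivative is F(u) = - \frac{5 \log{\left(\frac{u}{2} + 3 \right)}}{2}.

Recover f(u) by differentiating a candidate F(u); any mismatch rules it out.
Check: d/du[- \frac{5 \log{\left(\frac{u}{2} + 3 \right)}}{2}] = - \frac{5}{2 u + 12} = f(u).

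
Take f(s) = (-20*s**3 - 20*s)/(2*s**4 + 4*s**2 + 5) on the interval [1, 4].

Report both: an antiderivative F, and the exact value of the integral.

f matches the chain-rule pattern g'(h)*h' with inner function h(s) = s**4 + 2*s**2 + 5/2; substituting u = h(s) collapses the integral.
F(s) = -5*log(s**4 + 2*s**2 + 5/2)/2 is an antiderivative of f.
Check: d/ds[-5*log(s**4 + 2*s**2 + 5/2)/2] = (-20*s**3 - 20*s)/(2*s**4 + 4*s**2 + 5) = f(s).
F(4) = -5*log(581/2)/2; F(1) = -5*log(11/2)/2.
Integral = F(4) - F(1) = -5*log(581/2)/2 + 5*log(11/2)/2.

Antiderivative: F(s) = -5*log(s**4 + 2*s**2 + 5/2)/2; value = -5*log(581/2)/2 + 5*log(11/2)/2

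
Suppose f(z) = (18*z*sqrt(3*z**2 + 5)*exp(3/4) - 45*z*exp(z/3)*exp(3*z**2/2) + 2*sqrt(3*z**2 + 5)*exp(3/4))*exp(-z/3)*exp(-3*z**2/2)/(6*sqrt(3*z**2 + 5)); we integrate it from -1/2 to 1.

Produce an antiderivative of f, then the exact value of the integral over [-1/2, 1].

Antiderivative: F(z) = -5*sqrt(3*z**2 + 5)/2 - exp(3/4)*exp(-z/3)*exp(-3*z**2/2); value = -5*sqrt(2) - exp(-13/12) + exp(13/24) + 5*sqrt(23)/4

Differentiate the proposed F(z) back; it has to land on f(z) exactly.
F(z) = -5*sqrt(3*z**2 + 5)/2 - exp(3/4)*exp(-z/3)*exp(-3*z**2/2) is an antiderivative of f.
Check: d/dz[-5*sqrt(3*z**2 + 5)/2 - exp(3/4)*exp(-z/3)*exp(-3*z**2/2)] = (18*z*sqrt(3*z**2 + 5)*exp(3/4) - 45*z*exp(z/3)*exp(3*z**2/2) + 2*sqrt(3*z**2 + 5)*exp(3/4))*exp(-z/3)*exp(-3*z**2/2)/(6*sqrt(3*z**2 + 5)) = f(z).
F(1) = -5*sqrt(2) - exp(-13/12); F(-1/2) = -5*sqrt(23)/4 - exp(13/24).
Integral = F(1) - F(-1/2) = -5*sqrt(2) - exp(-13/12) + exp(13/24) + 5*sqrt(23)/4.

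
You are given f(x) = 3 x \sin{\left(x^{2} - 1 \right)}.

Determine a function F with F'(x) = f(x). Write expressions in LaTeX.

An antiderivative is F(x) = - \frac{3 \cos{\left(x^{2} - 1 \right)}}{2}.

f matches the chain-rule pattern g'(h)*h' with inner function h(x) = x^{2} - 1; substituting u = h(x) collapses the integral.
Check: d/dx[- \frac{3 \cos{\left(x^{2} - 1 \right)}}{2}] = 3 x \sin{\left(x^{2} - 1 \right)} = f(x).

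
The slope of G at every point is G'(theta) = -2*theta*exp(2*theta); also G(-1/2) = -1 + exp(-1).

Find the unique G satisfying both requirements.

G(theta) = -(2*theta*exp(2*theta) - exp(2*theta) + 2)/2

Recognize the product-rule pattern: G'(theta) = u'v + uv' with u = 1/2 - theta, v = exp(2*theta), so integration by parts undoes it.
A general antiderivative is (1 - 2*theta)*exp(2*theta)/2 + C.
The condition gives C = -1 + exp(-1) - (exp(-1)) = -1.
So G(theta) = -(2*theta*exp(2*theta) - exp(2*theta) + 2)/2.
Check: d/dtheta[-(2*theta*exp(2*theta) - exp(2*theta) + 2)/2] = -2*theta*exp(2*theta) = G'(theta).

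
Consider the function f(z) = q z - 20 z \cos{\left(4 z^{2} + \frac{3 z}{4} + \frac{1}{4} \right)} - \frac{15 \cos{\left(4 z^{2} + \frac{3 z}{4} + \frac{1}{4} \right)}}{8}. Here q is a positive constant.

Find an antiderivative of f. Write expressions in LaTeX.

Integrate term by term and add the pieces.
Check: d/dz[\frac{q z^{2}}{2} - \frac{5 \sin{\left(4 z^{2} + \frac{3 z}{4} + \frac{1}{4} \right)}}{2}] = q z - 20 z \cos{\left(4 z^{2} + \frac{3 z}{4} + \frac{1}{4} \right)} - \frac{15 \cos{\left(4 z^{2} + \frac{3 z}{4} + \frac{1}{4} \right)}}{8} = f(z).

An antiderivative is F(z) = \frac{q z^{2}}{2} - \frac{5 \sin{\left(4 z^{2} + \frac{3 z}{4} + \frac{1}{4} \right)}}{2}.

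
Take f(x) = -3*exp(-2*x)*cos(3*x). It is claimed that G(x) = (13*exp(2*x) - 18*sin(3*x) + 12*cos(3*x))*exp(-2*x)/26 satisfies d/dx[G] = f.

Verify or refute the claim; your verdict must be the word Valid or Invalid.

d/dx[G] = -3*exp(-2*x)*cos(3*x)
This equals f(x) exactly, so the claim holds.

Valid: G'(x) = f(x).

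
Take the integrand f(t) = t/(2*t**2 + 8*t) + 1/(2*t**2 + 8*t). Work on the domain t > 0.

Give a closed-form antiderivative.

The denominator factors as 2*t*(t + 4); partial fractions split f into directly integrable pieces: 3/(8*(t + 4)) + 1/(8*t).
Check: d/dt[(log(t) + 3*log(t + 4))/8] = (t + 1)/(2*t**2 + 8*t), which equals f(t).

An antiderivative is F(t) = (log(t) + 3*log(t + 4))/8.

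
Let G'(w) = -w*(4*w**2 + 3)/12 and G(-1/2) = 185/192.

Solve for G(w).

G(w) = -w**4/12 - w**2/8 + 1

Recover the given G'(w) by differentiating a candidate G(w); any mismatch rules it out.
A general antiderivative is -w**4/12 - w**2/8 + C.
The condition gives C = 185/192 - (-7/192) = 1.
So G(w) = -w**4/12 - w**2/8 + 1.
Check: d/dw[-w**4/12 - w**2/8 + 1] = -w**3/3 - w/4, which equals G'(w).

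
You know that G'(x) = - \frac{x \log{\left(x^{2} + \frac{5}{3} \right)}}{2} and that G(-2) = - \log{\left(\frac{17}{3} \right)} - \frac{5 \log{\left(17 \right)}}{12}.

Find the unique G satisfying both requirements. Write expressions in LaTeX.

Any candidate G(x) must reproduce the stated G'(x) exactly.
A general antiderivative is - \frac{x^{2} \log{\left(x^{2} + \frac{5}{3} \right)}}{4} + \frac{x^{2}}{4} - \frac{5 \log{\left(3 x^{2} + 5 \right)}}{12} + C.
The condition gives C = - \log{\left(\frac{17}{3} \right)} - \frac{5 \log{\left(17 \right)}}{12} - (- \log{\left(\frac{17}{3} \right)} - \frac{5 \log{\left(17 \right)}}{12} + 1) = -1.
So G(x) = - \frac{x^{2} \log{\left(x^{2} + \frac{5}{3} \right)}}{4} + \frac{x^{2}}{4} - \frac{5 \log{\left(3 x^{2} + 5 \right)}}{12} - 1.
Check: d/dx[- \frac{x^{2} \log{\left(x^{2} + \frac{5}{3} \right)}}{4} + \frac{x^{2}}{4} - \frac{5 \log{\left(3 x^{2} + 5 \right)}}{12} - 1] = - \frac{x \log{\left(x^{2} + \frac{5}{3} \right)}}{2} = G'(x).

G(x) = - \frac{x^{2} \log{\left(x^{2} + \frac{5}{3} \right)}}{4} + \frac{x^{2}}{4} - \frac{5 \log{\left(3 x^{2} + 5 \right)}}{12} - 1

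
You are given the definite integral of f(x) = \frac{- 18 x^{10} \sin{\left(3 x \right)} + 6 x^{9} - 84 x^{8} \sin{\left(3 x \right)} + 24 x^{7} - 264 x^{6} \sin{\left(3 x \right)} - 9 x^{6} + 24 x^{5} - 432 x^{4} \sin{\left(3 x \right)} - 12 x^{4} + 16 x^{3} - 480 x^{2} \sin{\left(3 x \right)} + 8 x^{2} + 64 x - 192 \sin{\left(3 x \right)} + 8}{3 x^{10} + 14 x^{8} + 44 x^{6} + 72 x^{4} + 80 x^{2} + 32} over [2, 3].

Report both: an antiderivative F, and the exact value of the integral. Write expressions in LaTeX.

Antiderivative: F(x) = \frac{\frac{x}{2} + 2}{\frac{x^{4}}{2} + x^{2} + 2} + \log{\left(x^{2} + \frac{2}{3} \right)} + 2 \cos{\left(3 x \right)}; value = - 2 \cos{\left(6 \right)} + 2 \cos{\left(9 \right)} - \log{\left(\frac{14}{3} \right)} - \frac{211}{1442} + \log{\left(\frac{29}{3} \right)}

Differentiate the proposed F(x) back; it has to land on f(x) exactly.
F(x) = \frac{\frac{x}{2} + 2}{\frac{x^{4}}{2} + x^{2} + 2} + \log{\left(x^{2} + \frac{2}{3} \right)} + 2 \cos{\left(3 x \right)} is an antiderivative of f.
Check: d/dx[\frac{\frac{x}{2} + 2}{\frac{x^{4}}{2} + x^{2} + 2} + \log{\left(x^{2} + \frac{2}{3} \right)} + 2 \cos{\left(3 x \right)}] = \frac{- 18 x^{10} \sin{\left(3 x \right)} + 6 x^{9} - 84 x^{8} \sin{\left(3 x \right)} + 24 x^{7} - 264 x^{6} \sin{\left(3 x \right)} - 9 x^{6} + 24 x^{5} - 432 x^{4} \sin{\left(3 x \right)} - 12 x^{4} + 16 x^{3} - 480 x^{2} \sin{\left(3 x \right)} + 8 x^{2} + 64 x - 192 \sin{\left(3 x \right)} + 8}{3 x^{10} + 14 x^{8} + 44 x^{6} + 72 x^{4} + 80 x^{2} + 32} = f(x).
F(3) = 2 \cos{\left(9 \right)} + \frac{7}{103} + \log{\left(\frac{29}{3} \right)}; F(2) = \frac{3}{14} + \log{\left(\frac{14}{3} \right)} + 2 \cos{\left(6 \right)}.
Integral = F(3) - F(2) = - 2 \cos{\left(6 \right)} + 2 \cos{\left(9 \right)} - \log{\left(\frac{14}{3} \right)} - \frac{211}{1442} + \log{\left(\frac{29}{3} \right)}.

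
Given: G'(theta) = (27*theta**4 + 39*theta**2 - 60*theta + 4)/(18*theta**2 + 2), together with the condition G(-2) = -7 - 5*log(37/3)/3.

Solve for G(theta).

G(theta) = (3*theta**3 + 12*theta - 10*log(3*theta**2 + 1/3) + 6)/6

For G(theta) to be correct, d/dtheta[G] must agree with the stated G'(theta) identically.
A general antiderivative is theta**3/2 + 2*theta - 5*log(3*theta**2 + 1/3)/3 + 1/2 + C.
The condition gives C = -7 - 5*log(37/3)/3 - (-15/2 - 5*log(37/3)/3) = 1/2.
So G(theta) = (3*theta**3 + 12*theta - 10*log(3*theta**2 + 1/3) + 6)/6.
Check: d/dtheta[(3*theta**3 + 12*theta - 10*log(3*theta**2 + 1/3) + 6)/6] = (27*theta**4 + 39*theta**2 - 60*theta + 4)/(18*theta**2 + 2) = G'(theta).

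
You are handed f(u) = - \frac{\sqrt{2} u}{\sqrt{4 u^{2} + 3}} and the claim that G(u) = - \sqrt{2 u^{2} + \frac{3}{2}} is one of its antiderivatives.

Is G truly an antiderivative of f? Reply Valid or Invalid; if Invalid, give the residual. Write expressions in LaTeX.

d/du[G] = - \frac{2 \sqrt{2} u}{\sqrt{4 u^{2} + 3}}
d/du[G] - f(u) = - \frac{\sqrt{2} u}{\sqrt{4 u^{2} + 3}} != 0.

Invalid: d/du[G] - f = - \frac{\sqrt{2} u}{\sqrt{4 u^{2} + 3}}, which is not 0.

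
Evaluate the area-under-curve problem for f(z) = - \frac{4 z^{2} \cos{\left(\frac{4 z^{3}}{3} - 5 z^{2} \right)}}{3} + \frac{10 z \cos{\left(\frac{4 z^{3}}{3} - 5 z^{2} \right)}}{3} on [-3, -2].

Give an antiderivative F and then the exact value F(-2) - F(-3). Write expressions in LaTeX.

The substitution u = \frac{4 z^{3}}{3} - 5 z^{2} works: f is exactly (dF/du)*(du/dz) for that inner function.
F(z) = - \frac{\sin{\left(\frac{4 z^{3}}{3} - 5 z^{2} \right)}}{3} is an antiderivative of f.
Check: d/dz[- \frac{\sin{\left(\frac{4 z^{3}}{3} - 5 z^{2} \right)}}{3}] = - \frac{4 z^{2} \cos{\left(\frac{4 z^{3}}{3} - 5 z^{2} \right)}}{3} + \frac{10 z \cos{\left(\frac{4 z^{3}}{3} - 5 z^{2} \right)}}{3} = f(z).
F(-2) = \frac{\sin{\left(\frac{92}{3} \right)}}{3}; F(-3) = \frac{\sin{\left(81 \right)}}{3}.
Integral = F(-2) - F(-3) = \frac{\sin{\left(\frac{92}{3} \right)}}{3} - \frac{\sin{\left(81 \right)}}{3}.

Antiderivative: F(z) = - \frac{\sin{\left(\frac{4 z^{3}}{3} - 5 z^{2} \right)}}{3}; value = \frac{\sin{\left(\frac{92}{3} \right)}}{3} - \frac{\sin{\left(81 \right)}}{3}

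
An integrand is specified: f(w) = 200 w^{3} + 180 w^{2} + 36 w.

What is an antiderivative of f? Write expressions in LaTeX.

The substitution u = 5 w^{2} + 3 w works: f is exactly (dF/du)*(du/dw) for that inner function.
Check: d/dw[2 w^{2} \left(5 w + 3\right)^{2}] = 200 w^{3} + 180 w^{2} + 36 w = f(w).

An antiderivative is F(w) = 2 w^{2} \left(5 w + 3\right)^{2}.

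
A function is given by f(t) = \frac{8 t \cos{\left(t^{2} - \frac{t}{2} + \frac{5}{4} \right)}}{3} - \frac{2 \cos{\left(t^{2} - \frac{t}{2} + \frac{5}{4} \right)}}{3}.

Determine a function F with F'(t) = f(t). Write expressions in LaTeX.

The substitution u = t^{2} - \frac{t}{2} + \frac{5}{4} works: f is exactly (dF/du)*(du/dt) for that inner function.
Check: d/dt[\frac{4 \sin{\left(t^{2} - \frac{t}{2} + \frac{5}{4} \right)}}{3}] = \frac{8 t \cos{\left(t^{2} - \frac{t}{2} + \frac{5}{4} \right)}}{3} - \frac{2 \cos{\left(t^{2} - \frac{t}{2} + \frac{5}{4} \right)}}{3} = f(t).

An antiderivative is F(t) = \frac{4 \sin{\left(t^{2} - \frac{t}{2} + \frac{5}{4} \right)}}{3}.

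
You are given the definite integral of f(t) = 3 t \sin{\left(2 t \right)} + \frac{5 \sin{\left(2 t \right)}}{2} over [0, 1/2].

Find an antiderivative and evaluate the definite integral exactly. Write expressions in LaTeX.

Antiderivative: F(t) = - \frac{3 t \cos{\left(2 t \right)}}{2} + \frac{3 \sin{\left(2 t \right)}}{4} - \frac{5 \cos{\left(2 t \right)}}{4}; value = - 2 \cos{\left(1 \right)} + \frac{3 \sin{\left(1 \right)}}{4} + \frac{5}{4}

The integrand splits into summands that can be handled one at a time.
F(t) = - \frac{3 t \cos{\left(2 t \right)}}{2} + \frac{3 \sin{\left(2 t \right)}}{4} - \frac{5 \cos{\left(2 t \right)}}{4} is an antiderivative of f.
Check: d/dt[- \frac{3 t \cos{\left(2 t \right)}}{2} + \frac{3 \sin{\left(2 t \right)}}{4} - \frac{5 \cos{\left(2 t \right)}}{4}] = 3 t \sin{\left(2 t \right)} + \frac{5 \sin{\left(2 t \right)}}{2} = f(t).
F(1/2) = - 2 \cos{\left(1 \right)} + \frac{3 \sin{\left(1 \right)}}{4}; F(0) = - \frac{5}{4}.
Integral = F(1/2) - F(0) = - 2 \cos{\left(1 \right)} + \frac{3 \sin{\left(1 \right)}}{4} + \frac{5}{4}.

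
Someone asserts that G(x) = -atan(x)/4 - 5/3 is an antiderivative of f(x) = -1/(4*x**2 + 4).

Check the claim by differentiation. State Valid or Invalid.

d/dx[G] = -1/(4*x**2 + 4)
This equals f(x) exactly, so the claim holds.

Valid - differentiating G returns exactly f.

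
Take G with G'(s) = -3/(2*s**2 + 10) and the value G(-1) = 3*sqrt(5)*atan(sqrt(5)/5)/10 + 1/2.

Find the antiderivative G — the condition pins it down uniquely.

G(s) = -3*sqrt(5)*atan(sqrt(5)*s/5)/10 + 1/2

A first test for any G(s): its s-derivative must equal the given G'(s).
A general antiderivative is -3*sqrt(5)*atan(sqrt(5)*s/5)/10 + C.
The condition gives C = 3*sqrt(5)*atan(sqrt(5)/5)/10 + 1/2 - (3*sqrt(5)*atan(sqrt(5)/5)/10) = 1/2.
So G(s) = -3*sqrt(5)*atan(sqrt(5)*s/5)/10 + 1/2.
Check: d/ds[-3*sqrt(5)*atan(sqrt(5)*s/5)/10 + 1/2] = -3/(2*s**2 + 10) = G'(s).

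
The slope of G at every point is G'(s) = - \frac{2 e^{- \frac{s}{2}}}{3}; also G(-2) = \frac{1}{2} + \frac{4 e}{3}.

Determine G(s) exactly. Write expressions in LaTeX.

G(s) = \frac{1}{2} + \frac{4 e^{- \frac{s}{2}}}{3}

Since d/ds undoes antidifferentiation here, G(s) must give back the stated G'(s).
A general antiderivative is \frac{4 e^{- \frac{s}{2}}}{3} + C.
The condition gives C = \frac{1}{2} + \frac{4 e}{3} - (\frac{4 e}{3}) = \frac{1}{2}.
So G(s) = \frac{1}{2} + \frac{4 e^{- \frac{s}{2}}}{3}.
Check: d/ds[\frac{1}{2} + \frac{4 e^{- \frac{s}{2}}}{3}] = - \frac{2 e^{- \frac{s}{2}}}{3} = G'(s).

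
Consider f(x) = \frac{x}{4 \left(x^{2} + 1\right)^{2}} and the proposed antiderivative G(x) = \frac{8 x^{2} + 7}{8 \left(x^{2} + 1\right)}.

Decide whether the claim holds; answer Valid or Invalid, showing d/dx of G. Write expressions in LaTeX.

d/dx[G] = \frac{x}{4 x^{4} + 8 x^{2} + 4}
This equals f(x) exactly, so the claim holds.

Valid. The derivative of G reproduces f.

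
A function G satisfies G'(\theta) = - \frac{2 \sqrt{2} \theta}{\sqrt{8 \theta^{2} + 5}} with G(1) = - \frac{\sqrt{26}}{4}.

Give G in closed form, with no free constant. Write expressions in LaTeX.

The substitution u = 4 \theta^{2} + \frac{5}{2} works: G'(\theta) is exactly (dG/du)*(du/d\theta) for that inner function.
A general antiderivative is - \frac{\sqrt{4 \theta^{2} + \frac{5}{2}}}{2} + C.
The condition gives C = - \frac{\sqrt{26}}{4} - (- \frac{\sqrt{26}}{4}) = 0.
So G(\theta) = - \frac{\sqrt{2} \sqrt{8 \theta^{2} + 5}}{4}.
Check: d/d\theta[- \frac{\sqrt{2} \sqrt{8 \theta^{2} + 5}}{4}] = - \frac{2 \sqrt{2} \theta}{\sqrt{8 \theta^{2} + 5}} = G'(\theta).

G(\theta) = - \frac{\sqrt{2} \sqrt{8 \theta^{2} + 5}}{4}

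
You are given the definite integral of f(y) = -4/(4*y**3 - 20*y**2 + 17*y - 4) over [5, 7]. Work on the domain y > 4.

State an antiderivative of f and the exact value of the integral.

Antiderivative: F(y) = (-8*y*log(y - 4) + 8*y*log(y - 1/2) + 4*log(y - 4) - 4*log(y - 1/2) - 28)/(98*y - 49); value = -4*log(9/2)/49 - 4*log(3)/49 + 16/819 + 4*log(13/2)/49

The denominator factors as (y - 4)*(2*y - 1)**2; partial fractions split f into directly integrable pieces: 8/(49*(2*y - 1)) + 8/(7*(2*y - 1)**2) - 4/(49*(y - 4)).
F(y) = (-8*y*log(y - 4) + 8*y*log(y - 1/2) + 4*log(y - 4) - 4*log(y - 1/2) - 28)/(98*y - 49) is an antiderivative of f.
Check: d/dy[(-8*y*log(y - 4) + 8*y*log(y - 1/2) + 4*log(y - 4) - 4*log(y - 1/2) - 28)/(98*y - 49)] = -4/(4*y**3 - 20*y**2 + 17*y - 4) = f(y).
F(7) = -4*log(3)/49 - 4/91 + 4*log(13/2)/49; F(5) = -4/63 + 4*log(9/2)/49.
Integral = F(7) - F(5) = -4*log(9/2)/49 - 4*log(3)/49 + 16/819 + 4*log(13/2)/49.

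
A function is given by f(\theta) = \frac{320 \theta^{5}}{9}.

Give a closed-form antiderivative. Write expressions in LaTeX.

For F(\theta) to be correct the identity F'(\theta) - f(\theta) = 0 must hold.
Check: d/d\theta[\frac{160 \theta^{6}}{27}] = \frac{320 \theta^{5}}{9} = f(\theta).

An antiderivative is F(\theta) = \frac{160 \theta^{6}}{27}.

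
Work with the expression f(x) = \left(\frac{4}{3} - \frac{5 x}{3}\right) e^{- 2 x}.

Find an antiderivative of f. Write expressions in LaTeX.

f has the shape u'v + uv' for u = \frac{5 x}{6} - \frac{1}{4} and v = e^{- 2 x} — it is the derivative of the product u*v.
Check: d/dx[\frac{\left(10 x - 3\right) e^{- 2 x}}{12}] = \frac{\left(4 - 5 x\right) e^{- 2 x}}{3}, which equals f(x).

An antiderivative is F(x) = \frac{\left(10 x - 3\right) e^{- 2 x}}{12}.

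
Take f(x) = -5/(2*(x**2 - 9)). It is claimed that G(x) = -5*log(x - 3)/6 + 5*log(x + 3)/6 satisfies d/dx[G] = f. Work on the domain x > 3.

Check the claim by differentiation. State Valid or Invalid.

d/dx[G] = -5/(x**2 - 9)
d/dx[G] - f(x) = -5/(2*x**2 - 18) != 0.

Invalid: d/dx[G] - f = -5/(2*x**2 - 18), which is not 0.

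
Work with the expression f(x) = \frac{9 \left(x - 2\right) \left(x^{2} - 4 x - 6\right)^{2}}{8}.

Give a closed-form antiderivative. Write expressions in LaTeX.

f matches the chain-rule pattern g'(h)*h' with inner function h(x) = - \frac{x^{2}}{2} + 2 x + 3; substituting u = h(x) collapses the integral.
Check: d/dx[\frac{3 x^{6}}{16} - \frac{9 x^{5}}{4} + \frac{45 x^{4}}{8} + 15 x^{3} - \frac{135 x^{2}}{4} - 81 x] = \frac{9 x^{5}}{8} - \frac{45 x^{4}}{4} + \frac{45 x^{3}}{2} + 45 x^{2} - \frac{135 x}{2} - 81, which equals f(x).

An antiderivative is F(x) = \frac{3 x^{6}}{16} - \frac{9 x^{5}}{4} + \frac{45 x^{4}}{8} + 15 x^{3} - \frac{135 x^{2}}{4} - 81 x.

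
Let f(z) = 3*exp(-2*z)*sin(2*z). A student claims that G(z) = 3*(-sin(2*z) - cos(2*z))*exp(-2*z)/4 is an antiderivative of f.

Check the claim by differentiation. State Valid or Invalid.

d/dz[G] = 3*exp(-2*z)*sin(2*z)
This equals f(z) exactly, so the claim holds.

Valid: G'(z) = f(z).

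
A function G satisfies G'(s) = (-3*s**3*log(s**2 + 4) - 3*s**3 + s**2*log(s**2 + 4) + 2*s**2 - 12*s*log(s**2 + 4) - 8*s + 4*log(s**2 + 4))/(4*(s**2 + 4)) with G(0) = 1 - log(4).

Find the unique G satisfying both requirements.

G(s) = -3*s**2*log(s**2 + 4)/8 + s*log(s**2 + 4)/4 - log(s**2 + 4) + 1

Recognize the product-rule pattern: G'(s) = u'v + uv' with u = -3*s**2/8 + s/4 - 1, v = log(s**2 + 4), so integration by parts undoes it.
A general antiderivative is -(3*s**2/2 - s + 4)*log(s**2 + 4)/4 + C.
The condition gives C = 1 - log(4) - (-log(4)) = 1.
So G(s) = -3*s**2*log(s**2 + 4)/8 + s*log(s**2 + 4)/4 - log(s**2 + 4) + 1.
Check: d/ds[-3*s**2*log(s**2 + 4)/8 + s*log(s**2 + 4)/4 - log(s**2 + 4) + 1] = (-3*s**3*log(s**2 + 4) - 3*s**3 + s**2*log(s**2 + 4) + 2*s**2 - 12*s*log(s**2 + 4) - 8*s + 4*log(s**2 + 4))/(4*s**2 + 16), which equals G'(s).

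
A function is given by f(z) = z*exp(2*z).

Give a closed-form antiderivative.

Recognize the product-rule pattern: f = u'v + uv' with u = z/2 - 1/4, v = exp(2*z), so integration by parts undoes it.
Check: d/dz[(2*z - 1)*exp(2*z)/4] = z*exp(2*z) = f(z).

An antiderivative is F(z) = (2*z - 1)*exp(2*z)/4.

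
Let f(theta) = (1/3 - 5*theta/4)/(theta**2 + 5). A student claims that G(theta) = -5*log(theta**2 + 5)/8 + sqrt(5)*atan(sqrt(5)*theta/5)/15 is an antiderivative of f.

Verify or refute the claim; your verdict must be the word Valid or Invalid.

Valid - differentiating G returns exactly f.

d/dtheta[G] = (4 - 15*theta)/(12*theta**2 + 60)
This equals f(theta) exactly, so the claim holds.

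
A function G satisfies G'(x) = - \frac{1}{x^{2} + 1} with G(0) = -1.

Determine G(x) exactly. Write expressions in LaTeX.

G(x) = - \operatorname{atan}{\left(x \right)} - 1

A first test for any G(x): its x-derivative must equal the given G'(x).
A general antiderivative is - \operatorname{atan}{\left(x \right)} + C.
The condition gives C = -1 - (0) = -1.
So G(x) = - \operatorname{atan}{\left(x \right)} - 1.
Check: d/dx[- \operatorname{atan}{\left(x \right)} - 1] = - \frac{1}{x^{2} + 1} = G'(x).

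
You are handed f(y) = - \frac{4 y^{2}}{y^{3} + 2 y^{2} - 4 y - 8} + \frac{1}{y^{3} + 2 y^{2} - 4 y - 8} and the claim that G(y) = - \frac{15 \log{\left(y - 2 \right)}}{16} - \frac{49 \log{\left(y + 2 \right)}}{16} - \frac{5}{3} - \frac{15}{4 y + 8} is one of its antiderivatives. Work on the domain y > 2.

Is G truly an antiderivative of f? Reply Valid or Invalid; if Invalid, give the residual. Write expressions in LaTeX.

d/dy[G] = \frac{1 - 4 y^{2}}{y^{3} + 2 y^{2} - 4 y - 8}
This equals f(y) exactly, so the claim holds.

Valid - differentiating G returns exactly f.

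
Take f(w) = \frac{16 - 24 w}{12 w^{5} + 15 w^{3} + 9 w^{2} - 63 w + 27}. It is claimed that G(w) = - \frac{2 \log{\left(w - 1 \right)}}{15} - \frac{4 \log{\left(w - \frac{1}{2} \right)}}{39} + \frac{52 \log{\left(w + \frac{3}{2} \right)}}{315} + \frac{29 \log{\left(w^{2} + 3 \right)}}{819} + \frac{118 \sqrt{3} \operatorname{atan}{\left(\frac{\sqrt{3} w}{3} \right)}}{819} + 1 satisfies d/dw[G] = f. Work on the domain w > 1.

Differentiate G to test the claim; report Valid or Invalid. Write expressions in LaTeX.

d/dw[G] = \frac{16 - 24 w}{12 w^{5} + 15 w^{3} + 9 w^{2} - 63 w + 27}
This equals f(w) exactly, so the claim holds.

Valid: G'(w) = f(w).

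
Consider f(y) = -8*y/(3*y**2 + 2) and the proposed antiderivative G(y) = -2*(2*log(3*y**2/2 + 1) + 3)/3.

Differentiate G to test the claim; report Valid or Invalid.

Valid - differentiating G returns exactly f.

d/dy[G] = -8*y/(3*y**2 + 2)
This equals f(y) exactly, so the claim holds.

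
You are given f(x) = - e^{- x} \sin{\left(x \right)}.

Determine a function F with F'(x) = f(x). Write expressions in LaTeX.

An antiderivative is F(x) = \frac{\left(\sin{\left(x \right)} + \cos{\left(x \right)}\right) e^{- x}}{2}.

An antiderivative F(x) passes only if d/dx[F] lands on f(x) exactly.
Check: d/dx[\frac{\left(\sin{\left(x \right)} + \cos{\left(x \right)}\right) e^{- x}}{2}] = - e^{- x} \sin{\left(x \right)} = f(x).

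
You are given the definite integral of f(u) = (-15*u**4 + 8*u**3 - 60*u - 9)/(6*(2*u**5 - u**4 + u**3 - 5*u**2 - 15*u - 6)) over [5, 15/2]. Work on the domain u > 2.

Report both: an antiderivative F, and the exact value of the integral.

Factor the denominator (6*(u - 2)*(u + 1)*(2*u + 1)*(u**2 + 3)) and decompose: f = -(139*u - 219)/(182*(u**2 + 3)) - 61/(78*(2*u + 1)) + 7/(18*(u + 1)) - 61/(126*(u - 2)); each piece integrates to a log, atan, or power term.
F(u) = -61*log(u - 2)/126 - 61*log(u + 1/2)/156 + 7*log(u + 1)/18 - 139*log(u**2 + 3)/364 + 73*sqrt(3)*atan(sqrt(3)*u/3)/182 is an antiderivative of f.
Check: d/du[-61*log(u - 2)/126 - 61*log(u + 1/2)/156 + 7*log(u + 1)/18 - 139*log(u**2 + 3)/364 + 73*sqrt(3)*atan(sqrt(3)*u/3)/182] = (-15*u**4 + 8*u**3 - 60*u - 9)/(12*u**5 - 6*u**4 + 6*u**3 - 30*u**2 - 90*u - 36), which equals f(u).
F(15/2) = -139*log(237/4)/364 - 61*log(11/2)/126 - 61*log(8)/156 + 7*log(17/2)/18 + 73*sqrt(3)*atan(5*sqrt(3)/2)/182; F(5) = -139*log(28)/364 - 61*log(11/2)/156 - 61*log(3)/126 + 7*log(6)/18 + 73*sqrt(3)*atan(5*sqrt(3)/3)/182.
Integral = F(15/2) - F(5) = -139*log(237/4)/364 - 73*sqrt(3)*atan(5*sqrt(3)/3)/182 - 61*log(8)/156 - 7*log(6)/18 - 305*log(11/2)/3276 + 61*log(3)/126 + 7*log(17/2)/18 + 73*sqrt(3)*atan(5*sqrt(3)/2)/182 + 139*log(28)/364.

Antiderivative: F(u) = -61*log(u - 2)/126 - 61*log(u + 1/2)/156 + 7*log(u + 1)/18 - 139*log(u**2 + 3)/364 + 73*sqrt(3)*atan(sqrt(3)*u/3)/182; value = -139*log(237/4)/364 - 73*sqrt(3)*atan(5*sqrt(3)/3)/182 - 61*log(8)/156 - 7*log(6)/18 - 305*log(11/2)/3276 + 61*log(3)/126 + 7*log(17/2)/18 + 73*sqrt(3)*atan(5*sqrt(3)/2)/182 + 139*log(28)/364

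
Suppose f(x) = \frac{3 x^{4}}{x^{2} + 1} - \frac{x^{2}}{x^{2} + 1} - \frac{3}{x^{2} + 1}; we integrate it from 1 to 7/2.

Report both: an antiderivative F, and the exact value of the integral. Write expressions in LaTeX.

Integrate term by term and add the pieces.
F(x) = \frac{3 x^{3} - 12 x + 3 \operatorname{atan}{\left(x \right)} + 5}{3} is an antiderivative of f.
Check: d/dx[\frac{3 x^{3} - 12 x + 3 \operatorname{atan}{\left(x \right)} + 5}{3}] = \frac{3 x^{4} - x^{2} - 3}{x^{2} + 1}, which equals f(x).
F(7/2) = \operatorname{atan}{\left(\frac{7}{2} \right)} + \frac{733}{24}; F(1) = - \frac{4}{3} + \frac{\pi}{4}.
Integral = F(7/2) - F(1) = - \frac{\pi}{4} + \operatorname{atan}{\left(\frac{7}{2} \right)} + \frac{255}{8}.

Antiderivative: F(x) = \frac{3 x^{3} - 12 x + 3 \operatorname{atan}{\left(x \right)} + 5}{3}; value = - \frac{\pi}{4} + \operatorname{atan}{\left(\frac{7}{2} \right)} + \frac{255}{8}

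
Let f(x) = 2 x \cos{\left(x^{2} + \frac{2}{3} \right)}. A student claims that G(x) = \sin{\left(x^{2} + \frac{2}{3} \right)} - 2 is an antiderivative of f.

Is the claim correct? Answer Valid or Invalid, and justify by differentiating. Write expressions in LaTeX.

d/dx[G] = 2 x \cos{\left(x^{2} + \frac{2}{3} \right)}
This equals f(x) exactly, so the claim holds.

Valid - differentiating G returns exactly f.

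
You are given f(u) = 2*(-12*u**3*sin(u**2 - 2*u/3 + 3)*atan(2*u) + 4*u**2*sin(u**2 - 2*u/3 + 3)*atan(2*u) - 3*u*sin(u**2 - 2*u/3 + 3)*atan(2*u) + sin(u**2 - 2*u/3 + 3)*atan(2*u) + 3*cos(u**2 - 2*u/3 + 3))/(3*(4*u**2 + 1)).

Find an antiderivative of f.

f has the shape v'r + vr' for v = atan(2*u) and r = cos(u**2 - 2*u/3 + 3) — it is the derivative of the product v*r.
Check: d/du[cos(u**2 - 2*u/3 + 3)*atan(2*u)] = (-24*u**3*sin(u**2 - 2*u/3 + 3)*atan(2*u) + 8*u**2*sin(u**2 - 2*u/3 + 3)*atan(2*u) - 6*u*sin(u**2 - 2*u/3 + 3)*atan(2*u) + 2*sin(u**2 - 2*u/3 + 3)*atan(2*u) + 6*cos(u**2 - 2*u/3 + 3))/(12*u**2 + 3), which equals f(u).

An antiderivative is F(u) = cos(u**2 - 2*u/3 + 3)*atan(2*u).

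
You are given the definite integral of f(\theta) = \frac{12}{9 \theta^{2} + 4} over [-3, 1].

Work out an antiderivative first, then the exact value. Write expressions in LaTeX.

Antiderivative: F(\theta) = 2 \operatorname{atan}{\left(\frac{3 \theta}{2} \right)}; value = 2 \operatorname{atan}{\left(\frac{3}{2} \right)} + 2 \operatorname{atan}{\left(\frac{9}{2} \right)}

Check any antiderivative F(\theta) by computing F'(\theta) and comparing it with f(\theta).
F(\theta) = 2 \operatorname{atan}{\left(\frac{3 \theta}{2} \right)} is an antiderivative of f.
Check: d/d\theta[2 \operatorname{atan}{\left(\frac{3 \theta}{2} \right)}] = \frac{12}{9 \theta^{2} + 4} = f(\theta).
F(1) = 2 \operatorname{atan}{\left(\frac{3}{2} \right)}; F(-3) = - 2 \operatorname{atan}{\left(\frac{9}{2} \right)}.
Integral = F(1) - F(-3) = 2 \operatorname{atan}{\left(\frac{3}{2} \right)} + 2 \operatorname{atan}{\left(\frac{9}{2} \right)}.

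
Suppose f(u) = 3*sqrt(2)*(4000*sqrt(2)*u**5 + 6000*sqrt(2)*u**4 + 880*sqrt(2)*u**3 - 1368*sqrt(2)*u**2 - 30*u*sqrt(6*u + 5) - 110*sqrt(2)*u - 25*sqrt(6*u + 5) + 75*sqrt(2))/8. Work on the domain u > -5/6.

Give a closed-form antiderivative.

A candidate is checked by its d/du: the result must match f(u).
Check: d/du[(-2*sqrt(2)*(6*u + 5)**(5/2) + (20*u**2 + 12*u - 5)**3)/16] = 3000*u**5 + 4500*u**4 + 660*u**3 - 1026*u**2 - 45*sqrt(2)*u*sqrt(6*u + 5)/4 - 165*u/2 - 75*sqrt(2)*sqrt(6*u + 5)/8 + 225/4, which equals f(u).

An antiderivative is F(u) = (-2*sqrt(2)*(6*u + 5)**(5/2) + (20*u**2 + 12*u - 5)**3)/16.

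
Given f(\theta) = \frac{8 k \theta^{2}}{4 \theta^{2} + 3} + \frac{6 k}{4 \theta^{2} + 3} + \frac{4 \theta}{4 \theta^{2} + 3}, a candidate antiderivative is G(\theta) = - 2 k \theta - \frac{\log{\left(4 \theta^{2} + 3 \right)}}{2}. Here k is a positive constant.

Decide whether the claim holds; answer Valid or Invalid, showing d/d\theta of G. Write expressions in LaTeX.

Invalid: d/d\theta[G] - f = \frac{- 16 k \theta^{2} - 12 k - 8 \theta}{4 \theta^{2} + 3}, which is not 0.

d/d\theta[G] = \frac{- 8 k \theta^{2} - 6 k - 4 \theta}{4 \theta^{2} + 3}
d/d\theta[G] - f(\theta) = \frac{- 16 k \theta^{2} - 12 k - 8 \theta}{4 \theta^{2} + 3} != 0.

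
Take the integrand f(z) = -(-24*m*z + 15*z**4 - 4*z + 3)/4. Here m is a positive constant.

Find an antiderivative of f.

Check any antiderivative F(z) by computing F'(z) and comparing it with f(z).
Check: d/dz[3*m*z**2 - 3*z**5/4 + z**2/2 - 3*z/4] = 6*m*z - 15*z**4/4 + z - 3/4, which equals f(z).

An antiderivative is F(z) = 3*m*z**2 - 3*z**5/4 + z**2/2 - 3*z/4.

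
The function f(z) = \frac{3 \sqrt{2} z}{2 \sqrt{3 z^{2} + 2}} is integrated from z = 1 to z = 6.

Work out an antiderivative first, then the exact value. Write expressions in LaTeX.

Antiderivative: F(z) = \sqrt{\frac{3 z^{2}}{2} + 1}; value = - \frac{\sqrt{10}}{2} + \sqrt{55}

The substitution u = \frac{3 z^{2}}{2} + 1 works: f is exactly (dF/du)*(du/dz) for that inner function.
F(z) = \sqrt{\frac{3 z^{2}}{2} + 1} is an antiderivative of f.
Check: d/dz[\sqrt{\frac{3 z^{2}}{2} + 1}] = \frac{3 \sqrt{2} z}{2 \sqrt{3 z^{2} + 2}} = f(z).
F(6) = \sqrt{55}; F(1) = \frac{\sqrt{10}}{2}.
Integral = F(6) - F(1) = - \frac{\sqrt{10}}{2} + \sqrt{55}.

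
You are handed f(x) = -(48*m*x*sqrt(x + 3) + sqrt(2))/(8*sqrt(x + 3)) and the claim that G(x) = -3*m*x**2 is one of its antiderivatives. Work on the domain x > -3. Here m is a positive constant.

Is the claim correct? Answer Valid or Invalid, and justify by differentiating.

Invalid: d/dx[G] - f = sqrt(2)/(8*sqrt(x + 3)), which is not 0.

d/dx[G] = -6*m*x
d/dx[G] - f(x) = sqrt(2)/(8*sqrt(x + 3)) != 0.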